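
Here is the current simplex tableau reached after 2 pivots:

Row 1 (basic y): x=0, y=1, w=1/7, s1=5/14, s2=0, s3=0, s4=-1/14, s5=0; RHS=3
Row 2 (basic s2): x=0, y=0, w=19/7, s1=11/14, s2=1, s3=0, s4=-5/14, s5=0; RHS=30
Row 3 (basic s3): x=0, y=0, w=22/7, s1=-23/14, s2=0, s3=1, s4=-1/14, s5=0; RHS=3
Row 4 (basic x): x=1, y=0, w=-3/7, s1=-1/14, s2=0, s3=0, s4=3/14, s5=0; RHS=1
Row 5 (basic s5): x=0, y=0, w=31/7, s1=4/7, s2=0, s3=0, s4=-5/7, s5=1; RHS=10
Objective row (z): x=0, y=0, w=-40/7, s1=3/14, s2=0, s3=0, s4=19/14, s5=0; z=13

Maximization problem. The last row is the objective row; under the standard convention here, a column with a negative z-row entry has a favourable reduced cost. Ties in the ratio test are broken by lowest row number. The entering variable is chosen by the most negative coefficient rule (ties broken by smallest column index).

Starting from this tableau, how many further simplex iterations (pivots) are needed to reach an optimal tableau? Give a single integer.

pivot: w in, s3 out → z = 203/11
pivot: s1 in, s5 out → z = 24
No improving column remains; optimal.

2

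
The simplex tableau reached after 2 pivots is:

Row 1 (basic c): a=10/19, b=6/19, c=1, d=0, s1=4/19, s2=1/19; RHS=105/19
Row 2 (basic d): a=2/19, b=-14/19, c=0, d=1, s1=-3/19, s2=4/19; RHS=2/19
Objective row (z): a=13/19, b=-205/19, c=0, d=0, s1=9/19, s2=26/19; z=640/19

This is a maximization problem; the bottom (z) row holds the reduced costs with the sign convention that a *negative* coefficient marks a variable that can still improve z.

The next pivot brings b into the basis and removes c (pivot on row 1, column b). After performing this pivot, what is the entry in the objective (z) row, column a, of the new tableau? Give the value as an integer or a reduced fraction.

Pivot element is row 1, column b: 6/19.
Normalize row 1: new (row 1, a) = (10/19)/(6/19) = 5/3.
z-row ← z-row − (-205/19)·(new row 1): 13/19 − (-205/19)·(5/3) = 56/3.

56/3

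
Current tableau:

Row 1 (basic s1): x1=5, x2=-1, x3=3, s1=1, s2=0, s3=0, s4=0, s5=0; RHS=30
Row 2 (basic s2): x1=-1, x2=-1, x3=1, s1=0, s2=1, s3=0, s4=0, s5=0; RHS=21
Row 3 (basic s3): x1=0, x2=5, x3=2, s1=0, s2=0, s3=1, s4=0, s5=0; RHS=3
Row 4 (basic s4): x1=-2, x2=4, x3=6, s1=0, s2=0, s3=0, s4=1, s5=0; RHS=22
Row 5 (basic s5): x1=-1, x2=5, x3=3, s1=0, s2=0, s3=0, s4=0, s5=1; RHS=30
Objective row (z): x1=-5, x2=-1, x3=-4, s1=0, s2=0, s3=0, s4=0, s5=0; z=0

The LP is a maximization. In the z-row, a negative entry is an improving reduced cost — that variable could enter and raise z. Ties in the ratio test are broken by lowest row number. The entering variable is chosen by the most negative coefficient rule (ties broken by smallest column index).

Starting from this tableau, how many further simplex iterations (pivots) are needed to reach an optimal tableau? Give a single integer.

3

pivot: x1 in, s1 out → z = 30
pivot: x2 in, s3 out → z = 156/5
pivot: x3 in, x2 out → z = 63/2
No improving column remains; optimal.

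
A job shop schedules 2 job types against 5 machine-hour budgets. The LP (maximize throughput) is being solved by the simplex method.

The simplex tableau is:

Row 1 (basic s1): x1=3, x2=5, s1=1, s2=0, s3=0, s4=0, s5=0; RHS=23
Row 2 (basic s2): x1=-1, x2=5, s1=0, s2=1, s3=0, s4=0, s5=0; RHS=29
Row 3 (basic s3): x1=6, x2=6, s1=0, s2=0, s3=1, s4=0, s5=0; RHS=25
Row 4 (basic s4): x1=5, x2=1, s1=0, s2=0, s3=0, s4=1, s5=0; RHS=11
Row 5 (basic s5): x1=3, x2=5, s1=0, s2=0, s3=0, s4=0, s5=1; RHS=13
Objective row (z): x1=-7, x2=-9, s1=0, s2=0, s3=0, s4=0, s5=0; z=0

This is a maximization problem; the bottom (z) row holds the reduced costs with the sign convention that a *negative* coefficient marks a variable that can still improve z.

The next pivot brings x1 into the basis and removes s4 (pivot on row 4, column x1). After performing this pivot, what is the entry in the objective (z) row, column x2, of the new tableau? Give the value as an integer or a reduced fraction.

Pivot element is row 4, column x1: 5.
Normalize row 4: new (row 4, x2) = 1/5 = 1/5.
z-row ← z-row − (-7)·(new row 4): -9 − (-7)·(1/5) = -38/5.

-38/5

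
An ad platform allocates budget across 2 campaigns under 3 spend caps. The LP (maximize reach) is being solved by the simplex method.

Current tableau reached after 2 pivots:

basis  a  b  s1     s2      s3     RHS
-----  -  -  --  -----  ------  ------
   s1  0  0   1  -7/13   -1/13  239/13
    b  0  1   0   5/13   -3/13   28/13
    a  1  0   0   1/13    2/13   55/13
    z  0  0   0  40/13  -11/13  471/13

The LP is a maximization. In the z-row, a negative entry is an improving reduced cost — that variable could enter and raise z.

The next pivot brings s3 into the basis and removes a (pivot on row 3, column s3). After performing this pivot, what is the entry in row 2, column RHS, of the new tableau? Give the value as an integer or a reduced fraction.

17/2

Pivot element is row 3, column s3: 2/13.
Normalize row 3: new (row 3, RHS) = (55/13)/(2/13) = 55/2.
row 2 ← row 2 − (-3/13)·(new row 3): 28/13 − (-3/13)·(55/2) = 17/2.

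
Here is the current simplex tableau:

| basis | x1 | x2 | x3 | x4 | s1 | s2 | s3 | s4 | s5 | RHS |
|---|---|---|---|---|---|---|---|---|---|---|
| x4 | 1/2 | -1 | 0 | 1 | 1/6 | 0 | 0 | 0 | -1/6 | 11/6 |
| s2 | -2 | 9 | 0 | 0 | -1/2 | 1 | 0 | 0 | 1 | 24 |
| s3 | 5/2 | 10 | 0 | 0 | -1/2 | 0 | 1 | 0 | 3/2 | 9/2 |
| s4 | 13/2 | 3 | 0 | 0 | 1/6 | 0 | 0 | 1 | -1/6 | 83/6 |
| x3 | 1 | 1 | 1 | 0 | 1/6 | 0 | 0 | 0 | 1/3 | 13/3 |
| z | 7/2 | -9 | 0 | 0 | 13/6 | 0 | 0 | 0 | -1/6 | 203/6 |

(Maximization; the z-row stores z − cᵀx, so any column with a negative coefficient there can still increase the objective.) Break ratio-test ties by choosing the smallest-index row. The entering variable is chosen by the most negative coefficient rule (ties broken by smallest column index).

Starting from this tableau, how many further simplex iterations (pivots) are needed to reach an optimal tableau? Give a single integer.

1

pivot: x2 in, s3 out → z = 2273/60
No improving column remains; optimal.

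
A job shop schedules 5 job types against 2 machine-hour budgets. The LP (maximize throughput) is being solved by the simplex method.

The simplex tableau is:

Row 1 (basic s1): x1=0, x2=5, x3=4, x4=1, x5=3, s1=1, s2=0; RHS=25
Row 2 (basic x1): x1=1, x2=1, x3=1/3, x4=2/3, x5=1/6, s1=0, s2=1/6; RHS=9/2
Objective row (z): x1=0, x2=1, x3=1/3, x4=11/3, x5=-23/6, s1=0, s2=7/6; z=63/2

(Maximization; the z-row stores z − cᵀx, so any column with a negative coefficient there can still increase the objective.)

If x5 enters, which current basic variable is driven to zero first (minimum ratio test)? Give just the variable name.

Ratios: row 1 (s1): 25/3 = 25/3; row 2 (x1): (9/2)/(1/6) = 27.
Minimum ratio 25/3 is in the s1 row, so s1 leaves.

s1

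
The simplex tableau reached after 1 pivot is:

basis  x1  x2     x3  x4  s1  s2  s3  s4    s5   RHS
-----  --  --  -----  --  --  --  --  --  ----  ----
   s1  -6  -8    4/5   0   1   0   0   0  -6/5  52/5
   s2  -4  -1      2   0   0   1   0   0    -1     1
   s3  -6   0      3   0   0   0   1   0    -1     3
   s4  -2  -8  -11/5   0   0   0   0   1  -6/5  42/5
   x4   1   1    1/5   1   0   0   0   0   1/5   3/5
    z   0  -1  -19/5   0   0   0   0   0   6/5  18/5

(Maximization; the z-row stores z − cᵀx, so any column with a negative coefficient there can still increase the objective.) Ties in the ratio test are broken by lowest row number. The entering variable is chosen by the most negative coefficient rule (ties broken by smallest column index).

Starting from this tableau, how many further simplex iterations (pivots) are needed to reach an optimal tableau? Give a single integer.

pivot: x3 in, s2 out → z = 11/2
pivot: x1 in, x4 out → z = 115/14
No improving column remains; optimal.

2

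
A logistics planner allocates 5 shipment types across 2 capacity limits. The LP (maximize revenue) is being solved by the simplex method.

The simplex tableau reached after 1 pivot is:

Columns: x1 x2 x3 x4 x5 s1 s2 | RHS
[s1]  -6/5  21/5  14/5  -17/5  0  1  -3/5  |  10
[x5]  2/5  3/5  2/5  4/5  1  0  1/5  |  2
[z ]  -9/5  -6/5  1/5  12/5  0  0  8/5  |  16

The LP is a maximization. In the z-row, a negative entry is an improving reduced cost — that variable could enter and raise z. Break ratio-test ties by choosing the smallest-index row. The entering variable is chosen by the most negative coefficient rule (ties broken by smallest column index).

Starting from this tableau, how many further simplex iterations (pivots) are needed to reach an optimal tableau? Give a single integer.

1

pivot: x1 in, x5 out → z = 25
No improving column remains; optimal.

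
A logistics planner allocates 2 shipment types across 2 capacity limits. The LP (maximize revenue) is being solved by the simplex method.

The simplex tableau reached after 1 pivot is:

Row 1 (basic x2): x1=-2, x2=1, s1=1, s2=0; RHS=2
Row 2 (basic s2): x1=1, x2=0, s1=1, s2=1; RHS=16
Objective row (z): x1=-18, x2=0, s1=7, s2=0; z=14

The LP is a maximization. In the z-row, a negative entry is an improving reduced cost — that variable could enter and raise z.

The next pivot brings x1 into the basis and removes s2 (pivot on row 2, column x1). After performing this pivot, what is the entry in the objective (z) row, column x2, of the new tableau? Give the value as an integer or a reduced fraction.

0

Pivot element is row 2, column x1: 1.
Normalize row 2: new (row 2, x2) = 0/1 = 0.
z-row ← z-row − (-18)·(new row 2): 0 − (-18)·0 = 0.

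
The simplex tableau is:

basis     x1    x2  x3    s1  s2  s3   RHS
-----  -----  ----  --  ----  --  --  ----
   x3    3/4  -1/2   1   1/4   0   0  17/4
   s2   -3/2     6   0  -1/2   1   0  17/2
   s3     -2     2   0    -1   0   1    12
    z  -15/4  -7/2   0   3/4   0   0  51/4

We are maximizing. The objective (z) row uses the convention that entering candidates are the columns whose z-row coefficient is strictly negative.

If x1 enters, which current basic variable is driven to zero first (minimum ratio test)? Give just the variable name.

Ratios: row 1 (x3): (17/4)/(3/4) = 17/3; row 2 (s2): entry -3/2 ≤ 0, skip; row 3 (s3): entry -2 ≤ 0, skip.
Minimum ratio 17/3 is in the x3 row, so x3 leaves.

x3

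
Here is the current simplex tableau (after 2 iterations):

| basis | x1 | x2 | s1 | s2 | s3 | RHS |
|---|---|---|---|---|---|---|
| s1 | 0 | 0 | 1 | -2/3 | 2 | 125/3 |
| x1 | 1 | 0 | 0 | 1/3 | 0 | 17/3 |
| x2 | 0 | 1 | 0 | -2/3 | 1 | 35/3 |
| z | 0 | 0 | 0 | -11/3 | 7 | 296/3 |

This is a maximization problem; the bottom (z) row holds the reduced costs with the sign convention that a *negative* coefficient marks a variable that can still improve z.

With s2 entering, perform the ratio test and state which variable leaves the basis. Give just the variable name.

x1

Ratios: row 1 (s1): entry -2/3 ≤ 0, skip; row 2 (x1): (17/3)/(1/3) = 17; row 3 (x2): entry -2/3 ≤ 0, skip.
Minimum ratio 17 is in the x1 row, so x1 leaves.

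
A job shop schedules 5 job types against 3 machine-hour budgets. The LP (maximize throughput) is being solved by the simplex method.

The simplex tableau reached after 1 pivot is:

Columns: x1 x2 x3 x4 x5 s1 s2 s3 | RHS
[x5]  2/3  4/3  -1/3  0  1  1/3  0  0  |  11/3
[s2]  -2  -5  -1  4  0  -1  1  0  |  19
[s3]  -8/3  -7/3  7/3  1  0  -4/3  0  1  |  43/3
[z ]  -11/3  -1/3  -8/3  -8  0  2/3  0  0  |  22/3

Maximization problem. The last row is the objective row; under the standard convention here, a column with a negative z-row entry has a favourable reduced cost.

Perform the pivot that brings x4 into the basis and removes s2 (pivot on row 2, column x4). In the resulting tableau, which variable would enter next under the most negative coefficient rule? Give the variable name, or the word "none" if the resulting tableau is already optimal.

Pivot element 4. New z-row = old z-row − (-8)·(row 2/4).
Updated z-row coefficients: x1: -23/3, x2: -31/3, x3: -14/3, x4: 0, x5: 0, s1: -4/3, s2: 2, s3: 0.
The most negative is -31/3 in column x2, so x2 would enter next.

x2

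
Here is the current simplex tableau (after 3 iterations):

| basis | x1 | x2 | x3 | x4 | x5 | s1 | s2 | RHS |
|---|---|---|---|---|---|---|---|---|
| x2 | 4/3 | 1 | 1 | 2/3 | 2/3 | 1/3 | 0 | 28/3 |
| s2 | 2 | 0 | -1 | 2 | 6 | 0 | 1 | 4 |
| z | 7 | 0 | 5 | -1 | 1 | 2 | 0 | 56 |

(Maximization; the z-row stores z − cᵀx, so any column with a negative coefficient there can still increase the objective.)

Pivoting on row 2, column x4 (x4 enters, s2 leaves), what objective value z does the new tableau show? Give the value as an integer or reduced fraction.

58

Minimum ratio for x4: 4/2 = 2.
z changes by −(z-row coeff of x4)·ratio = −(-1)·2 = 2.
New z = 56 + 2 = 58.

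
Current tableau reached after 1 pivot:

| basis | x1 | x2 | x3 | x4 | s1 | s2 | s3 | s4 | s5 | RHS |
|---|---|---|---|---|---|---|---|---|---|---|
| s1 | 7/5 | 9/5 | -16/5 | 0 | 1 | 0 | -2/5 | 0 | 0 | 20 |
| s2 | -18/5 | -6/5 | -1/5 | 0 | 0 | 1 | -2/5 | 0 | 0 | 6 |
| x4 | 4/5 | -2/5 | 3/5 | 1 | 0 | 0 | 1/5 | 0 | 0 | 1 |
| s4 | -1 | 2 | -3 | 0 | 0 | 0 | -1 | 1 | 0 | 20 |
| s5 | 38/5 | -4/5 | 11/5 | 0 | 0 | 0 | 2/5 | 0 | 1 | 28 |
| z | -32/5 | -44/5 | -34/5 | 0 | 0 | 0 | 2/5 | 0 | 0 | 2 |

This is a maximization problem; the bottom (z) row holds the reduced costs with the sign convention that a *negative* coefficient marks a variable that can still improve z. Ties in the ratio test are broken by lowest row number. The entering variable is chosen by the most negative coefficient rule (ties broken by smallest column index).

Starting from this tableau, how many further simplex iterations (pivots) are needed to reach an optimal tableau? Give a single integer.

3

pivot: x2 in, s4 out → z = 90
pivot: x3 in, s5 out → z = 810
pivot: s3 in, s1 out → z = 970
No improving column remains; optimal.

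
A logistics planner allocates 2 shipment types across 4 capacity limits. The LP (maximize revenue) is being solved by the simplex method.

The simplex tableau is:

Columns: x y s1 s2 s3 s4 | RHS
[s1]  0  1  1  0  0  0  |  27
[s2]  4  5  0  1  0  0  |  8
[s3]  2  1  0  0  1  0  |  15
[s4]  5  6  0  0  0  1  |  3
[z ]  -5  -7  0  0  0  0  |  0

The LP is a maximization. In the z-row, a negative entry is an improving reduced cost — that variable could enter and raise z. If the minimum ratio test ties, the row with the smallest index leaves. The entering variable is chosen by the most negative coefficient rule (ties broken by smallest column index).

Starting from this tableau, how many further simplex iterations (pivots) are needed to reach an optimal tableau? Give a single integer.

1

pivot: y in, s4 out → z = 7/2
No improving column remains; optimal.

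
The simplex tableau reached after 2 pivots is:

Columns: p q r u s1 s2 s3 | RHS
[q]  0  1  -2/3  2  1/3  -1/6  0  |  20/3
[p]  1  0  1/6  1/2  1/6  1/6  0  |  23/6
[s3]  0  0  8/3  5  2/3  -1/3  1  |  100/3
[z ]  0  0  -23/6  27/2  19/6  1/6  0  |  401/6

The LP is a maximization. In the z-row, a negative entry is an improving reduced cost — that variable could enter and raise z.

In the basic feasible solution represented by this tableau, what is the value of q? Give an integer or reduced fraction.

q is basic (row 1); its value is the RHS of that row: 20/3.

20/3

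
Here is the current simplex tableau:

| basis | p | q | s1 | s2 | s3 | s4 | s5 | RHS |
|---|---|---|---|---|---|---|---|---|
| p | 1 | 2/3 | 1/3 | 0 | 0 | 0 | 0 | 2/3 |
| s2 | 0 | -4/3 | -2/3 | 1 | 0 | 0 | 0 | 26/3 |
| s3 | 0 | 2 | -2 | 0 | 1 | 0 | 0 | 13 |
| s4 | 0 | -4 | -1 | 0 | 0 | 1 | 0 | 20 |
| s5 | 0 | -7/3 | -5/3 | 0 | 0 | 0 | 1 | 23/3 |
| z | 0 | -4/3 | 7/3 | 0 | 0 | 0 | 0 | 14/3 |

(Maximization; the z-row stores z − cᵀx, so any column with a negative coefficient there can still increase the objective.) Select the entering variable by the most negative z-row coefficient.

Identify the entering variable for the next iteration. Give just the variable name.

Objective-row coefficients: p: 0, q: -4/3, s1: 7/3, s2: 0, s3: 0, s4: 0, s5: 0.
The most negative is -4/3 in column q, so q enters.

q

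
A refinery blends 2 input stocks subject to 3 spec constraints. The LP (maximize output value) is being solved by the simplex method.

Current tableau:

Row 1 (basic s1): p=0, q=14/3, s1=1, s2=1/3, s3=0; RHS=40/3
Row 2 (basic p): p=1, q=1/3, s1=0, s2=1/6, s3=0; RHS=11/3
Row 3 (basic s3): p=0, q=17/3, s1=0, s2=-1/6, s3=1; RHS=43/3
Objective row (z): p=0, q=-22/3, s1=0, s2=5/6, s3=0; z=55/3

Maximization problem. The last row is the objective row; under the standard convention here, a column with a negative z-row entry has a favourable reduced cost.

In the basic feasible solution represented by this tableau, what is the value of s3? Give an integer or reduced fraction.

43/3

s3 is basic (row 3); its value is the RHS of that row: 43/3.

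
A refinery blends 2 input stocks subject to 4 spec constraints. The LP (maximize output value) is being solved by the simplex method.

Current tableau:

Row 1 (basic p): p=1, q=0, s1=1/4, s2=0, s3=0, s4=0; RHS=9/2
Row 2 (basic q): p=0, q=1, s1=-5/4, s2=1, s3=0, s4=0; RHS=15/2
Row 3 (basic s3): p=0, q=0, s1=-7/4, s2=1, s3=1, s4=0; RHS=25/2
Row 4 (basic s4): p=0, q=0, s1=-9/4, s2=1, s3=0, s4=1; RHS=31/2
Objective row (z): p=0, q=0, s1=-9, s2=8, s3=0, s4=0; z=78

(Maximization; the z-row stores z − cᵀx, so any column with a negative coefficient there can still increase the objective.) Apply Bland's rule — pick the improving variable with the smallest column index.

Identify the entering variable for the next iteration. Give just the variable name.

Objective-row coefficients: p: 0, q: 0, s1: -9, s2: 8, s3: 0, s4: 0.
Improving columns: s1. Bland's rule picks the smallest column index → s1.

s1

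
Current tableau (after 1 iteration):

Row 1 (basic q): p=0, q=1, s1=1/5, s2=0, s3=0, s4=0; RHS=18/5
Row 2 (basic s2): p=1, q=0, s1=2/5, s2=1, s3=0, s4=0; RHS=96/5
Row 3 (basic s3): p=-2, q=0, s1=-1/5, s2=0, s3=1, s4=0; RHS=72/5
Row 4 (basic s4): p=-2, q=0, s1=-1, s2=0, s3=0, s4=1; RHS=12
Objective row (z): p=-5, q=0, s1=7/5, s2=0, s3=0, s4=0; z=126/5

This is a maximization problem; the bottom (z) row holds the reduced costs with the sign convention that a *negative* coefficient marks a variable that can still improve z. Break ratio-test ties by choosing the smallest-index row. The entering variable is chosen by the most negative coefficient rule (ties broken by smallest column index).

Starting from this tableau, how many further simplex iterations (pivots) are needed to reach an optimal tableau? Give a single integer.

1

pivot: p in, s2 out → z = 606/5
No improving column remains; optimal.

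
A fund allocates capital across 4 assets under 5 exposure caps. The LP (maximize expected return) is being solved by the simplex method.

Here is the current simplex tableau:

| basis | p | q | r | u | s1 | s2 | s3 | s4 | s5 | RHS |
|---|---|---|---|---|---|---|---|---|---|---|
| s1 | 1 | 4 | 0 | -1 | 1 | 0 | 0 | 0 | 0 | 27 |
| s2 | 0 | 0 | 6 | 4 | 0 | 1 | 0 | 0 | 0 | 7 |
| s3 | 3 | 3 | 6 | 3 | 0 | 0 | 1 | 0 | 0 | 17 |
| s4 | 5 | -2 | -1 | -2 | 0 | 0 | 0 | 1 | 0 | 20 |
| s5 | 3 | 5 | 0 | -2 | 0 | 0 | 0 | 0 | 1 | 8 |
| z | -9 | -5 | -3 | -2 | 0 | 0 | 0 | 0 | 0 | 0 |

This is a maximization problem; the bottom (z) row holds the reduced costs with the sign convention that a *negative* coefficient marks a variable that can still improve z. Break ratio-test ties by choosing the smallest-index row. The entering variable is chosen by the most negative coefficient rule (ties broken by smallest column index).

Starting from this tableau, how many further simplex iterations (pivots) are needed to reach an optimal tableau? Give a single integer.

pivot: p in, s5 out → z = 24
pivot: u in, s2 out → z = 38
No improving column remains; optimal.

2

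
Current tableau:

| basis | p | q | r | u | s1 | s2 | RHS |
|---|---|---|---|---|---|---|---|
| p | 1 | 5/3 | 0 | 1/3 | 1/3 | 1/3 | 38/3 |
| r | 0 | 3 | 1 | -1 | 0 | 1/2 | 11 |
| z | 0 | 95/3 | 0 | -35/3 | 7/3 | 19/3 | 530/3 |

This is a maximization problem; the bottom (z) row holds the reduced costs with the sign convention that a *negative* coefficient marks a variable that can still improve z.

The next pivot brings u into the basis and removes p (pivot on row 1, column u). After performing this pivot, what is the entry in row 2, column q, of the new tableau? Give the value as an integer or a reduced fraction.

Pivot element is row 1, column u: 1/3.
Normalize row 1: new (row 1, q) = (5/3)/(1/3) = 5.
row 2 ← row 2 − (-1)·(new row 1): 3 − (-1)·5 = 8.

8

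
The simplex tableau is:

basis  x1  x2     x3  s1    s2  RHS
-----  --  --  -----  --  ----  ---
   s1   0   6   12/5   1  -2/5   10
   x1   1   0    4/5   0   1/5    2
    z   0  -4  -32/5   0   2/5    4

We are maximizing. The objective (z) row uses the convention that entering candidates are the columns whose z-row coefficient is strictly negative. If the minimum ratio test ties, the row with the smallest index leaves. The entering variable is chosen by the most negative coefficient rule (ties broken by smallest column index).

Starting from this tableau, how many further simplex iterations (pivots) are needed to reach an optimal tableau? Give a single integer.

2

pivot: x3 in, x1 out → z = 20
pivot: x2 in, s1 out → z = 68/3
No improving column remains; optimal.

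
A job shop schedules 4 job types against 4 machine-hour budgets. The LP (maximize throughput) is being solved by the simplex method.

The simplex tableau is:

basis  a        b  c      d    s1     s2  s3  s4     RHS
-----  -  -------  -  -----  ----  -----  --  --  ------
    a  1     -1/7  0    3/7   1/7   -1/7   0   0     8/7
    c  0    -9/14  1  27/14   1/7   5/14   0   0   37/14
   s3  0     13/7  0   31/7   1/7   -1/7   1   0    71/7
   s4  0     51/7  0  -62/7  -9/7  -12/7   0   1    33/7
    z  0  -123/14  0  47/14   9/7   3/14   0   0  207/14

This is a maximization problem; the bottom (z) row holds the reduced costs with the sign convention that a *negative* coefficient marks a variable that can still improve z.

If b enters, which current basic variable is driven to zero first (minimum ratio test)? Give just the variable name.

s4

Ratios: row 1 (a): entry -1/7 ≤ 0, skip; row 2 (c): entry -9/14 ≤ 0, skip; row 3 (s3): (71/7)/(13/7) = 71/13; row 4 (s4): (33/7)/(51/7) = 11/17.
Minimum ratio 11/17 is in the s4 row, so s4 leaves.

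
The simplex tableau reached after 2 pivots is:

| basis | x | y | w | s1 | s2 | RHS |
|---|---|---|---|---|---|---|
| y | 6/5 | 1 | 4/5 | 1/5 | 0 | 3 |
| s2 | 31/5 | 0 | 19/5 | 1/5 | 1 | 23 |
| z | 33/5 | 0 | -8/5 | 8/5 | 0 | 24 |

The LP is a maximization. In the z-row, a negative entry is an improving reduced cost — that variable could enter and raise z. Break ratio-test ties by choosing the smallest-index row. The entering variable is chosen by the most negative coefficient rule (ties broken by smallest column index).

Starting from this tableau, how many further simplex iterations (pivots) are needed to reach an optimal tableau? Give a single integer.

pivot: w in, y out → z = 30
No improving column remains; optimal.

1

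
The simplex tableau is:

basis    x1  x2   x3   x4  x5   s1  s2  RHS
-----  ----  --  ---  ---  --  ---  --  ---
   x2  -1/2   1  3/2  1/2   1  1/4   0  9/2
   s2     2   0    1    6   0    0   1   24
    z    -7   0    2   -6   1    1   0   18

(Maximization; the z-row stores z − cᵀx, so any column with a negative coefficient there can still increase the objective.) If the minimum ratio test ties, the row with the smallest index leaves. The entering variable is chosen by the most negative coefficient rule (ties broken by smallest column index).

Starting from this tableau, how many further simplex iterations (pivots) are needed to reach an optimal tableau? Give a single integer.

pivot: x1 in, s2 out → z = 102
No improving column remains; optimal.

1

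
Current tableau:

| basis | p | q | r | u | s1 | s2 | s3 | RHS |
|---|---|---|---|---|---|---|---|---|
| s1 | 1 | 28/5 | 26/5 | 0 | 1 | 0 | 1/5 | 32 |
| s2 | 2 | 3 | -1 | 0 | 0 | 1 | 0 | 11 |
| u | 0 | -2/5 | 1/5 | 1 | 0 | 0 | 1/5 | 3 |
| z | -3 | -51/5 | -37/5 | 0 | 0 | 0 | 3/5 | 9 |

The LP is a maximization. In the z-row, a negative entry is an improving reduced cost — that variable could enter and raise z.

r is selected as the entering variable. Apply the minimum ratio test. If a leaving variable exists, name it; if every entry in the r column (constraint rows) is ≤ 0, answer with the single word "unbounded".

Ratios: row 1 (s1): 32/(26/5) = 80/13; row 2 (s2): entry -1 ≤ 0, skip; row 3 (u): 3/(1/5) = 15.
Minimum ratio is in the s1 row, so s1 leaves.

s1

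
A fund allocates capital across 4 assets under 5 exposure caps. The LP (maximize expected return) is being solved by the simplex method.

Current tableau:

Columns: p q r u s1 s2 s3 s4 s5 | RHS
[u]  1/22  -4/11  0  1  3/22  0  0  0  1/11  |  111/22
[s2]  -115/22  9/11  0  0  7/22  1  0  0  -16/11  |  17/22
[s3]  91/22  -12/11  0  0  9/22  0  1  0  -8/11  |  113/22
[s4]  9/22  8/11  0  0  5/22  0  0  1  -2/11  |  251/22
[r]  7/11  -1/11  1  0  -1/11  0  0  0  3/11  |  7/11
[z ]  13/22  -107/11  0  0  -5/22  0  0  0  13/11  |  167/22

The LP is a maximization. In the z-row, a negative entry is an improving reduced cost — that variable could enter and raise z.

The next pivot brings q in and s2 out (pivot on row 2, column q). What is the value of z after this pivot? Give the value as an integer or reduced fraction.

151/9

Minimum ratio for q: (17/22)/(9/11) = 17/18.
z changes by −(z-row coeff of q)·ratio = −(-107/11)·(17/18) = 1819/198.
New z = 167/22 + (1819/198) = 151/9.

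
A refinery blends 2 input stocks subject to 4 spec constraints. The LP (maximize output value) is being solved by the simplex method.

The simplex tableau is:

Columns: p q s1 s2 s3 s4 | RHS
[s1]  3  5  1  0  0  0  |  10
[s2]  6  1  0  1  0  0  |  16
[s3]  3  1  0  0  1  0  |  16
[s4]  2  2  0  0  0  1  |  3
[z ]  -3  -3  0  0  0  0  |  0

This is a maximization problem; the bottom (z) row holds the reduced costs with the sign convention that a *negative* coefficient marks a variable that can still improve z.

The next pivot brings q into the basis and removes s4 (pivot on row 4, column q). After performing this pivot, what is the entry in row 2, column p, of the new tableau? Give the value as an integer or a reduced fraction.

Pivot element is row 4, column q: 2.
Normalize row 4: new (row 4, p) = 2/2 = 1.
row 2 ← row 2 − 1·(new row 4): 6 − 1·1 = 5.

5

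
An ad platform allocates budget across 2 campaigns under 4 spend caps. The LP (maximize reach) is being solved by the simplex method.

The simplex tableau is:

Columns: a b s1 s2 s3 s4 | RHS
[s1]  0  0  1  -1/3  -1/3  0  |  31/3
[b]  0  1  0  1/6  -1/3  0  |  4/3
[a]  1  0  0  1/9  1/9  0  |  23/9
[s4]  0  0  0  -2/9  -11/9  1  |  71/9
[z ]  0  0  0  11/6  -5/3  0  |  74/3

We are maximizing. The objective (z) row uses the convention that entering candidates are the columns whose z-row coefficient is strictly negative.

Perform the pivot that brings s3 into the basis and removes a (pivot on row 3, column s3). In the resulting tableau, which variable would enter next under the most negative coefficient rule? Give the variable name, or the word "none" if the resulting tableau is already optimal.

Pivot element 1/9. New z-row = old z-row − (-5/3)·(row 3/(1/9)).
Updated z-row coefficients: a: 15, b: 0, s1: 0, s2: 7/2, s3: 0, s4: 0.
No coefficient is strictly negative; the tableau after this pivot is optimal.

none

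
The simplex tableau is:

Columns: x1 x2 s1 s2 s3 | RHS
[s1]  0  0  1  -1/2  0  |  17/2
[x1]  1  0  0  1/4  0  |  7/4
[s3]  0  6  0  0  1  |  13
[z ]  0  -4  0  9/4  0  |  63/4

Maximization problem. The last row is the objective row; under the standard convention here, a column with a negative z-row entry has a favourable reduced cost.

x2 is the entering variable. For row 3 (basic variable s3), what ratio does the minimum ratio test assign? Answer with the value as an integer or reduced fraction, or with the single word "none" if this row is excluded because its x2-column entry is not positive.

Ratio = RHS / (x2 entry) = 13 / 6 = 13/6.

13/6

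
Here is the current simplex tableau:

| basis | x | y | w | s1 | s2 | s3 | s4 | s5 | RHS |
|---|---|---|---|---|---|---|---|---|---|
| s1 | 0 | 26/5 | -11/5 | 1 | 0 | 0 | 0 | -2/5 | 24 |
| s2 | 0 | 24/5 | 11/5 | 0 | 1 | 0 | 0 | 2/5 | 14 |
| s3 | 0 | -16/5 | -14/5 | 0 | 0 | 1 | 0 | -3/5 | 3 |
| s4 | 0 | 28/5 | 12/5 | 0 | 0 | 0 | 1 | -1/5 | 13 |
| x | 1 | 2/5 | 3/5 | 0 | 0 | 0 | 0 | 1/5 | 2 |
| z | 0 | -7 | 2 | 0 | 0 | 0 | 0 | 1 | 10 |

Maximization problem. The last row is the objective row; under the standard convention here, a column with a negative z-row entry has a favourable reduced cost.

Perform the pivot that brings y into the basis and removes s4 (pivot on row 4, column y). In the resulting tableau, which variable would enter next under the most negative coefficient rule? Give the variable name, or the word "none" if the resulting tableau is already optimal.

Pivot element 28/5. New z-row = old z-row − (-7)·(row 4/(28/5)).
Updated z-row coefficients: x: 0, y: 0, w: 5, s1: 0, s2: 0, s3: 0, s4: 5/4, s5: 3/4.
No coefficient is strictly negative; the tableau after this pivot is optimal.

none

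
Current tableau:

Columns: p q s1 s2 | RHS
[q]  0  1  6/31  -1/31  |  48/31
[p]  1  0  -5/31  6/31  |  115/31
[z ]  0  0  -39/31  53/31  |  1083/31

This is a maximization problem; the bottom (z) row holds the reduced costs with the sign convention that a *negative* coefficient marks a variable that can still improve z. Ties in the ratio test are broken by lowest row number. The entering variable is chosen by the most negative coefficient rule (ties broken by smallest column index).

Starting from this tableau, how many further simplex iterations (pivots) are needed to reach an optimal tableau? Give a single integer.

pivot: s1 in, q out → z = 45
No improving column remains; optimal.

1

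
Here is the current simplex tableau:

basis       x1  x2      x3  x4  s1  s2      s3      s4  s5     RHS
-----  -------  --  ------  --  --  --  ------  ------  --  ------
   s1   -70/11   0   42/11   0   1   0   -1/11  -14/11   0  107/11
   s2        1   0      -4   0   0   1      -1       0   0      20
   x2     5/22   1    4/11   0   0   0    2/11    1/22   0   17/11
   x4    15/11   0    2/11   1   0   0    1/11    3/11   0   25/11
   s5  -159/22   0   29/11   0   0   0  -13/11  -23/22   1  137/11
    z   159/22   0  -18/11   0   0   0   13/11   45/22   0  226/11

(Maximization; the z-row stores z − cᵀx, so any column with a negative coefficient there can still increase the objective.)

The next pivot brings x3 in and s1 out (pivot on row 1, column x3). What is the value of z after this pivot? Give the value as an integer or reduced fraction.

173/7

Minimum ratio for x3: (107/11)/(42/11) = 107/42.
z changes by −(z-row coeff of x3)·ratio = −(-18/11)·(107/42) = 321/77.
New z = 226/11 + (321/77) = 173/7.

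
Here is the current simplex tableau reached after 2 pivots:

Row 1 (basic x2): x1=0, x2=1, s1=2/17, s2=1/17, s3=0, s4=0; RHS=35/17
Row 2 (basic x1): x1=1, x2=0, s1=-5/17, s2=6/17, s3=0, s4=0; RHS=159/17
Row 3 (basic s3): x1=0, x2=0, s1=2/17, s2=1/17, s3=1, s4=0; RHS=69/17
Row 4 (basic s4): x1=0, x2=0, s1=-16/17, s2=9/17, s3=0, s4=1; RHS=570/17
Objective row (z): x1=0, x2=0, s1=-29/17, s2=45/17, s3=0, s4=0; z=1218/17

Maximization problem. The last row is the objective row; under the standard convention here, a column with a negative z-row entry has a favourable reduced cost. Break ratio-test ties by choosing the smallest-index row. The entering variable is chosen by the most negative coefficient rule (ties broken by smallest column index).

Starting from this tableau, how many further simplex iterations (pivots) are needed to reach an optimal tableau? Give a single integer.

1

pivot: s1 in, x2 out → z = 203/2
No improving column remains; optimal.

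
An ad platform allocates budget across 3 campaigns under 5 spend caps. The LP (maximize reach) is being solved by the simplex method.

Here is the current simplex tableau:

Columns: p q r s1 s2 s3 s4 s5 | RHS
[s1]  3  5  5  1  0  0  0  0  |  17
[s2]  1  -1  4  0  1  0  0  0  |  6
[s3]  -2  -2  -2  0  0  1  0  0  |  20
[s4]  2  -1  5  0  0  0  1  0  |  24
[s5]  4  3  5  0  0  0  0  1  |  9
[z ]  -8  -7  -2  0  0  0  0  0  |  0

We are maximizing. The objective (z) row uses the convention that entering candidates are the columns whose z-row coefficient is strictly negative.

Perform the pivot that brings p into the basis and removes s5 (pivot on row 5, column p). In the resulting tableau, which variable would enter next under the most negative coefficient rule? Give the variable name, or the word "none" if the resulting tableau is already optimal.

Pivot element 4. New z-row = old z-row − (-8)·(row 5/4).
Updated z-row coefficients: p: 0, q: -1, r: 8, s1: 0, s2: 0, s3: 0, s4: 0, s5: 2.
The most negative is -1 in column q, so q would enter next.

q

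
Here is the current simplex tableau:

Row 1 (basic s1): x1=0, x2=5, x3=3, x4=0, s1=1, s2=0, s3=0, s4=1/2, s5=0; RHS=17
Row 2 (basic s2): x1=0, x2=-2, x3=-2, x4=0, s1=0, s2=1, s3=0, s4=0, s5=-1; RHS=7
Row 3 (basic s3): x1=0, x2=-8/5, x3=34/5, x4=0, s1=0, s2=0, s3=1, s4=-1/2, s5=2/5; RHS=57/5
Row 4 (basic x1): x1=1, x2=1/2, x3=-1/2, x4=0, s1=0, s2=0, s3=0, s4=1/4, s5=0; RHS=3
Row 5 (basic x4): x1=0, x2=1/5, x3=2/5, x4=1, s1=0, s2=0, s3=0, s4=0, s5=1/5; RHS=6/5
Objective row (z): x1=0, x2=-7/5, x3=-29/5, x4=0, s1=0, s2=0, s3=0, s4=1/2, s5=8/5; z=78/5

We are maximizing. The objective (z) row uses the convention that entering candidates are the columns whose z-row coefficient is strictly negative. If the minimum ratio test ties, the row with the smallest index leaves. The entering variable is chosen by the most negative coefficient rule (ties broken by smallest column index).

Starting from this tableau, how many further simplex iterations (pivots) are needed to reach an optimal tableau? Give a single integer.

2

pivot: x3 in, s3 out → z = 861/34
pivot: x2 in, x4 out → z = 303/10
No improving column remains; optimal.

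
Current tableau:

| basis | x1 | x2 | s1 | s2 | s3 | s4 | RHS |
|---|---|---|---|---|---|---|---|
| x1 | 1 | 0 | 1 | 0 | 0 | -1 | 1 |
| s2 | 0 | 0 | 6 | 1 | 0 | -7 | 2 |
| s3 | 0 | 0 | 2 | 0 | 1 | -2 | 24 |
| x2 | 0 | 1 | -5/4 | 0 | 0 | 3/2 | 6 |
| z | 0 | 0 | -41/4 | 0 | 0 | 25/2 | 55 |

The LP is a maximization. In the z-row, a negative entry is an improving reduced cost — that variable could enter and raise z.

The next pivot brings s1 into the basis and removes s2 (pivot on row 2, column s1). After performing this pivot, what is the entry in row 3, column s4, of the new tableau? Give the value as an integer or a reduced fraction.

Pivot element is row 2, column s1: 6.
Normalize row 2: new (row 2, s4) = (-7)/6 = -7/6.
row 3 ← row 3 − 2·(new row 2): -2 − 2·(-7/6) = 1/3.

1/3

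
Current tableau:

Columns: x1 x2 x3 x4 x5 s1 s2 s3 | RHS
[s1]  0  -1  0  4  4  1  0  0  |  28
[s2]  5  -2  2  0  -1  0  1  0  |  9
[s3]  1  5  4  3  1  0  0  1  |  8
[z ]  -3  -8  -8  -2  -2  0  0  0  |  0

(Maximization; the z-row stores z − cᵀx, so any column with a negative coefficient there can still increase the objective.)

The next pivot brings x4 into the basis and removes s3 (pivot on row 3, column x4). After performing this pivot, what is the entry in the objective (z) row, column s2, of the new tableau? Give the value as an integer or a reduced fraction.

Pivot element is row 3, column x4: 3.
Normalize row 3: new (row 3, s2) = 0/3 = 0.
z-row ← z-row − (-2)·(new row 3): 0 − (-2)·0 = 0.

0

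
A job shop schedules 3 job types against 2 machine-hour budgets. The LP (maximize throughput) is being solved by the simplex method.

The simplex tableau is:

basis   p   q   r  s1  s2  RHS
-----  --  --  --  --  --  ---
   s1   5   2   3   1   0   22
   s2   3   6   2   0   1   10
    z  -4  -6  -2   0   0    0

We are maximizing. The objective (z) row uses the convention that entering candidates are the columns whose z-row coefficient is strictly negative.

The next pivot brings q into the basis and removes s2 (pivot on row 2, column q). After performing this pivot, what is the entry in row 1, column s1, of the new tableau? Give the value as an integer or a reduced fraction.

1

Pivot element is row 2, column q: 6.
Normalize row 2: new (row 2, s1) = 0/6 = 0.
row 1 ← row 1 − 2·(new row 2): 1 − 2·0 = 1.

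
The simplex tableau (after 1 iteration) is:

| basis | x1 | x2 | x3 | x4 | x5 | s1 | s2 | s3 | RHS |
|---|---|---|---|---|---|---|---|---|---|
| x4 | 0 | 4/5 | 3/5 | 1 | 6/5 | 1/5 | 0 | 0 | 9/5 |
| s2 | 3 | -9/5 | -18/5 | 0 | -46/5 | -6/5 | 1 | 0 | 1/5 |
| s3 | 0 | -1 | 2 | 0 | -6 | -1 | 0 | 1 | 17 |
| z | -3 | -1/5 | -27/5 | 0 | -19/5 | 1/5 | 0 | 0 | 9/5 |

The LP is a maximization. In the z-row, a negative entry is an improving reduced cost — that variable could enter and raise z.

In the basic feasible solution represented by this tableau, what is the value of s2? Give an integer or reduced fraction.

1/5

s2 is basic (row 2); its value is the RHS of that row: 1/5.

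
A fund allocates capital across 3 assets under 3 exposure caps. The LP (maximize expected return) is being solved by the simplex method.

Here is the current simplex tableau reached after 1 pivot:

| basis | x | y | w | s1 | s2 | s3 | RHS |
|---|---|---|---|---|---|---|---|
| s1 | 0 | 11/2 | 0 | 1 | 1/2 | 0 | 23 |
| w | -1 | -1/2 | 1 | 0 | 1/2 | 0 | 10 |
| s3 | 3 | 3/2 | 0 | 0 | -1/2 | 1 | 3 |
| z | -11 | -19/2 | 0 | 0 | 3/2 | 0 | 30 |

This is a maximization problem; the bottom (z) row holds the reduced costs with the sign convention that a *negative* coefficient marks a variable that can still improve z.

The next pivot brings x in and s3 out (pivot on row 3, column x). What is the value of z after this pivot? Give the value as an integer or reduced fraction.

Minimum ratio for x: 3/3 = 1.
z changes by −(z-row coeff of x)·ratio = −(-11)·1 = 11.
New z = 30 + 11 = 41.

41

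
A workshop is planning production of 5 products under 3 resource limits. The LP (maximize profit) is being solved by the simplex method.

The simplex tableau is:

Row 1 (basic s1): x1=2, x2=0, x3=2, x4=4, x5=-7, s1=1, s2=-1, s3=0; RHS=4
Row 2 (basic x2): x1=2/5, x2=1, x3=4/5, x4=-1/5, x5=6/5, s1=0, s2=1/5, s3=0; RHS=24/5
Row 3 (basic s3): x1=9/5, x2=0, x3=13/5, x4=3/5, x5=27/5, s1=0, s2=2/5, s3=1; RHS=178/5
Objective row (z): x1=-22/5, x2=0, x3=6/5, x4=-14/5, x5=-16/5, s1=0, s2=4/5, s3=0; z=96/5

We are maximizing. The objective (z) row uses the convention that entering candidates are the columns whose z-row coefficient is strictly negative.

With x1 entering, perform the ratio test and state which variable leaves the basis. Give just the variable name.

s1

Ratios: row 1 (s1): 4/2 = 2; row 2 (x2): (24/5)/(2/5) = 12; row 3 (s3): (178/5)/(9/5) = 178/9.
Minimum ratio 2 is in the s1 row, so s1 leaves.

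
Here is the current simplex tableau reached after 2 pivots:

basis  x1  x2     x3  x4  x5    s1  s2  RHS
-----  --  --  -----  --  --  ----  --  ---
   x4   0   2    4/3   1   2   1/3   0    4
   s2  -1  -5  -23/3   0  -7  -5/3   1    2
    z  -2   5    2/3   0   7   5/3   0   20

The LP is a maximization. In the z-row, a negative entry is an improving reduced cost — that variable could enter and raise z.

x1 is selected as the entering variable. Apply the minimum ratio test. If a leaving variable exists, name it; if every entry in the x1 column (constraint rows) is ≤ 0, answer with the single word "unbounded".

x1-column entries: row 1: 0, row 2: -1. All ≤ 0, so x1 can increase without bound; the LP is unbounded in this direction.

unbounded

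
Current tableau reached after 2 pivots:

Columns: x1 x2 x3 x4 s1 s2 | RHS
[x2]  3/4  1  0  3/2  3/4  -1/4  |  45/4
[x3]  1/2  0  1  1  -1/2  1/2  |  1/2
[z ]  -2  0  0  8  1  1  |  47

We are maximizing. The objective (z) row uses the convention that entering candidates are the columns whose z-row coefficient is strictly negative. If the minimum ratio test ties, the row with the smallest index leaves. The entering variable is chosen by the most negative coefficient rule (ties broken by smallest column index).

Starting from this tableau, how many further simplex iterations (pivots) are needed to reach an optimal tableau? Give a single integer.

2

pivot: x1 in, x3 out → z = 49
pivot: s1 in, x2 out → z = 56
No improving column remains; optimal.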